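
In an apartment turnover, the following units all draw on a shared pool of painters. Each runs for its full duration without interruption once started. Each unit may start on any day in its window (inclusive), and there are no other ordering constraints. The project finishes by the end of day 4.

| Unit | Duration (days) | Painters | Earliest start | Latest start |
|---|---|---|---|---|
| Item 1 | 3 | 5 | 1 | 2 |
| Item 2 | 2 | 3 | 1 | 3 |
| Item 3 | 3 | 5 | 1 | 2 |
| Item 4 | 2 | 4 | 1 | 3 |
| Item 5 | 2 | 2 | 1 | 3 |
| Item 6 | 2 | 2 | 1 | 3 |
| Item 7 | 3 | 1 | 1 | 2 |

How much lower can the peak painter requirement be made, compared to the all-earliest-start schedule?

Early-start peak: d1:22  d2:22  d3:11  d4:0 ⇒ 22.
Leveled (Item 1@1, Item 2@1, Item 3@1, Item 4@3, Item 5@1, Item 6@3, Item 7@1): d1:16  d2:16  d3:17  d4:6 ⇒ 17.
Reduction 22 − 17 = 5.

5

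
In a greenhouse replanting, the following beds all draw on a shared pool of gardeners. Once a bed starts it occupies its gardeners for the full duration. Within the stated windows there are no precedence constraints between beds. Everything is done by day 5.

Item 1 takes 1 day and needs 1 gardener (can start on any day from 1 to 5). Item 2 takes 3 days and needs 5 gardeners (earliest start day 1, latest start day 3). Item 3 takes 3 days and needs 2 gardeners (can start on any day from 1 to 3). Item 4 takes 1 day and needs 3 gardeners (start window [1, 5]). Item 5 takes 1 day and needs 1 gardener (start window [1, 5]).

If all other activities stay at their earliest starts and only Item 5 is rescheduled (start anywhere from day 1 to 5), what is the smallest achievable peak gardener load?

11

Item 5@1: d1:12  d2:7  d3:7  d4:0  d5:0 → peak 12
Item 5@2: d1:11  d2:8  d3:7  d4:0  d5:0 → peak 11
Item 5@3: d1:11  d2:7  d3:8  d4:0  d5:0 → peak 11
Item 5@4: d1:11  d2:7  d3:7  d4:1  d5:0 → peak 11
Item 5@5: d1:11  d2:7  d3:7  d4:0  d5:1 → peak 11
Best is Item 5@2, peak 11.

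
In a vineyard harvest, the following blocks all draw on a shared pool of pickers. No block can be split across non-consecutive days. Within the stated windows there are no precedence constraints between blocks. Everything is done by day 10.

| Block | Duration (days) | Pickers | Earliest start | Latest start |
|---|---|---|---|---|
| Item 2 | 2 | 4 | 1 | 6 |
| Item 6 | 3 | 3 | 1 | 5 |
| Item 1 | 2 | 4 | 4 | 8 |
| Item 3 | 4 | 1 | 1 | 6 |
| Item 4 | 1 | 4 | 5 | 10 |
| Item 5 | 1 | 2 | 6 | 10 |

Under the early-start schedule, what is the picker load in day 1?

8

At early start, day 1 has: Item 2, Item 6, Item 3.
Demand: 4 + 3 + 1 = 8.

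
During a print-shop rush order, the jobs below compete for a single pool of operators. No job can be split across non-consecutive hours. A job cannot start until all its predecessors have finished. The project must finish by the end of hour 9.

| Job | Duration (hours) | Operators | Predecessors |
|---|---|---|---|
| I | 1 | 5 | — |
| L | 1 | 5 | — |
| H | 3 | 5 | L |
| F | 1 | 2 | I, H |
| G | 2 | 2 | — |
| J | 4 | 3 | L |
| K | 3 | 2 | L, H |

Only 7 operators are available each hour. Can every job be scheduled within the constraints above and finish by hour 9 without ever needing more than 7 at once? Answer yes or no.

yes

Schedule I@1, L@2, H@3, F@6, G@1, J@6, K@6: h1:7  h2:7  h3:5  h4:5  h5:5  h6:7  h7:5  h8:5  h9:3 — peak 7 ≤ 7.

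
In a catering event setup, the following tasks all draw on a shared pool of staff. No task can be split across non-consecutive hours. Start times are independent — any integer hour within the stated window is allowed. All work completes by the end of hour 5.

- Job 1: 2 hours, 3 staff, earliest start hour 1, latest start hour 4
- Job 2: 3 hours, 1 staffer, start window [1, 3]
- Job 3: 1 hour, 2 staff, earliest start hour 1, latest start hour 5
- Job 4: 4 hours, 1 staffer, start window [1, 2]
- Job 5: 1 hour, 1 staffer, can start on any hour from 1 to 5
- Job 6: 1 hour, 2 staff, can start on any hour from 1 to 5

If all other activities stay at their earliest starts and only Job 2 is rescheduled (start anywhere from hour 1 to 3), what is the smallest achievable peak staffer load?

Job 2@1: h1:10  h2:5  h3:2  h4:1  h5:0 → peak 10
Job 2@2: h1:9  h2:5  h3:2  h4:2  h5:0 → peak 9
Job 2@3: h1:9  h2:4  h3:2  h4:2  h5:1 → peak 9
Best is Job 2@2, peak 9.

9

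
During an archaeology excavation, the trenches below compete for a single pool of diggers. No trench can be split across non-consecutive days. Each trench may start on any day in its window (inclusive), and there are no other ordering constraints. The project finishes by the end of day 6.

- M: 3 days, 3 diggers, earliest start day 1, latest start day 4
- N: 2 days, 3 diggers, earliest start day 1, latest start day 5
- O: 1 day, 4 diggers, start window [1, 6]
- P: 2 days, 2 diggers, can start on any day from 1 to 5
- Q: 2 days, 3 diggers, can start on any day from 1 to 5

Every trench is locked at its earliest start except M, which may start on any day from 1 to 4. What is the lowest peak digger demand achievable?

M@1: d1:15  d2:11  d3:3  d4:0  d5:0  d6:0 → peak 15
M@2: d1:12  d2:11  d3:3  d4:3  d5:0  d6:0 → peak 12
M@3: d1:12  d2:8  d3:3  d4:3  d5:3  d6:0 → peak 12
M@4: d1:12  d2:8  d3:0  d4:3  d5:3  d6:3 → peak 12
Best is M@2, peak 12.

12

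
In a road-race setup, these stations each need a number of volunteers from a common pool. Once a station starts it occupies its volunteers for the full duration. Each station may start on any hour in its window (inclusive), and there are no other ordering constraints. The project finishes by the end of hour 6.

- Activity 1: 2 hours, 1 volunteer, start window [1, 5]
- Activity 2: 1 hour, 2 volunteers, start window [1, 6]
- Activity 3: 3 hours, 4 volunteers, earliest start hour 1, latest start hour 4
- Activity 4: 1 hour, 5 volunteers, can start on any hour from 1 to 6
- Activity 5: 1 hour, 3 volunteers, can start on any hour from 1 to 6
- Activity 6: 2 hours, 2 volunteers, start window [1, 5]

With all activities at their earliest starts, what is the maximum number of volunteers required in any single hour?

Early-start schedule: Activity 1@1, Activity 2@1, Activity 3@1, Activity 4@1, Activity 5@1, Activity 6@1.
Load per hour: hour 1: 17, hour 2: 7, hour 3: 4, hour 4: 0, hour 5: 0, hour 6: 0.
Peak is 17.

17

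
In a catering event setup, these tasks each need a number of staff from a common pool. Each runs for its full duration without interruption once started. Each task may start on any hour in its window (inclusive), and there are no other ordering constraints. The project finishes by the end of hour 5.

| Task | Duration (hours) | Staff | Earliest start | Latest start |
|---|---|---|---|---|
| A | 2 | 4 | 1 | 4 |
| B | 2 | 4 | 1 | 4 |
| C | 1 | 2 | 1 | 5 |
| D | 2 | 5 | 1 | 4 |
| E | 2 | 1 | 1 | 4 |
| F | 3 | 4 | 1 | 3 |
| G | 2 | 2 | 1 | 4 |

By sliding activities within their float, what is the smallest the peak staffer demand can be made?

10

Early-start (A@1, B@1, C@1, D@1, E@1, F@1, G@1) gives peak 22: h1:22  h2:20  h3:4  h4:0  h5:0.
Shift D→4, E→3, F→3, G→2.
Schedule A@1, B@1, C@1, D@4, E@3, F@3, G@2: h1:10  h2:10  h3:7  h4:10  h5:9 — peak 10.
Total staffer-hours = 46 over 5 hours ⇒ peak ≥ ⌈46/5⌉ = 10, so 10 is optimal.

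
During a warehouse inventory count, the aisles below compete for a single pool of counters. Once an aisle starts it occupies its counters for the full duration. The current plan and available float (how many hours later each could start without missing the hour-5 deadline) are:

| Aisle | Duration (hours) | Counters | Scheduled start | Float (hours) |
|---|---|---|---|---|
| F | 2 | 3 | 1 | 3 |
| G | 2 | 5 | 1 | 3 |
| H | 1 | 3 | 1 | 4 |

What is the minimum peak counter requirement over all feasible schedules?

Early-start (F@1, G@1, H@1) gives peak 11: h1:11  h2:8  h3:0  h4:0  h5:0.
Shift G→3, H→5.
Schedule F@1, G@3, H@5: h1:3  h2:3  h3:5  h4:5  h5:3 — peak 5.

5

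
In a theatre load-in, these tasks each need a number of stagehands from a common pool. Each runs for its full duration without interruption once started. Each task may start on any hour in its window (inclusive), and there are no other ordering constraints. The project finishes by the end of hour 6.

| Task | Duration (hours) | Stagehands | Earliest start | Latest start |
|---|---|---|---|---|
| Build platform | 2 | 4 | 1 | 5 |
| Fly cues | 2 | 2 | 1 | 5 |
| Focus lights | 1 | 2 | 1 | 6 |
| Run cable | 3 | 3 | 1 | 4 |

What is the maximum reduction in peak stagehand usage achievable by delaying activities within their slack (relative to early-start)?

6

Early-start peak: h1:11  h2:9  h3:3  h4:0  h5:0  h6:0 ⇒ 11.
Leveled (Build platform@1, Fly cues@3, Focus lights@3, Run cable@4): h1:4  h2:4  h3:4  h4:5  h5:3  h6:3 ⇒ 5.
Reduction 11 − 5 = 6.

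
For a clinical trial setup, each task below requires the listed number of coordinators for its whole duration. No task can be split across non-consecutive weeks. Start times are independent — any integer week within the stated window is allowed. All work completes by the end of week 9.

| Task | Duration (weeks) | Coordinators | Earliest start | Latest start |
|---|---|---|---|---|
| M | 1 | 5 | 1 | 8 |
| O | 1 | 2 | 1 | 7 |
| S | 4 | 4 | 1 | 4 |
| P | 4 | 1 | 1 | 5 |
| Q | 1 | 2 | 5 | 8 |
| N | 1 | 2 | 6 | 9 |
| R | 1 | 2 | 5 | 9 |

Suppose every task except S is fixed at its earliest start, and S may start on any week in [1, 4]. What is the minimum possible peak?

8

S@1: w1:12  w2:5  w3:5  w4:5  w5:4  w6:2  w7:0  w8:0  w9:0 → peak 12
S@2: w1:8  w2:5  w3:5  w4:5  w5:8  w6:2  w7:0  w8:0  w9:0 → peak 8
S@3: w1:8  w2:1  w3:5  w4:5  w5:8  w6:6  w7:0  w8:0  w9:0 → peak 8
S@4: w1:8  w2:1  w3:1  w4:5  w5:8  w6:6  w7:4  w8:0  w9:0 → peak 8
Best is S@2, peak 8.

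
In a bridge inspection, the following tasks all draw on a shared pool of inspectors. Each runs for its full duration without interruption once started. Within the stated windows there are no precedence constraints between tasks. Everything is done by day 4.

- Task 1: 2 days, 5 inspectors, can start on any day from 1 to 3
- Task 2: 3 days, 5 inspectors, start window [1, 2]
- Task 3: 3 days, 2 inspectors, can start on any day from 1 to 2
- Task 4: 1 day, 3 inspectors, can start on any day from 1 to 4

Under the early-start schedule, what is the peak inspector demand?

Early-start schedule: Task 1@1, Task 2@1, Task 3@1, Task 4@1.
Load per day: day 1: 15, day 2: 12, day 3: 7, day 4: 0.
Peak is 15.

15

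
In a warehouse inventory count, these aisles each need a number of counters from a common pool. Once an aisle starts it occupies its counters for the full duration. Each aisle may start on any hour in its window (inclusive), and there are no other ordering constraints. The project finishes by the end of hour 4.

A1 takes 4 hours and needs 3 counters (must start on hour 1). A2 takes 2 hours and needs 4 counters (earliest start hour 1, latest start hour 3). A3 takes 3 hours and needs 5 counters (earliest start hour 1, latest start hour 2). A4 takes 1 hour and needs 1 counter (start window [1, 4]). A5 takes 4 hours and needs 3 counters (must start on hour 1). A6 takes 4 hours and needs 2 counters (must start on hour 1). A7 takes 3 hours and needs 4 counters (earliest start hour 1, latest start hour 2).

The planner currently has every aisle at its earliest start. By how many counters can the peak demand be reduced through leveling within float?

Early-start peak: h1:22  h2:21  h3:17  h4:8 ⇒ 22.
Leveled (A1@1, A2@1, A3@1, A4@1, A5@1, A6@1, A7@2): h1:18  h2:21  h3:17  h4:12 ⇒ 21.
Reduction 22 − 21 = 1.

1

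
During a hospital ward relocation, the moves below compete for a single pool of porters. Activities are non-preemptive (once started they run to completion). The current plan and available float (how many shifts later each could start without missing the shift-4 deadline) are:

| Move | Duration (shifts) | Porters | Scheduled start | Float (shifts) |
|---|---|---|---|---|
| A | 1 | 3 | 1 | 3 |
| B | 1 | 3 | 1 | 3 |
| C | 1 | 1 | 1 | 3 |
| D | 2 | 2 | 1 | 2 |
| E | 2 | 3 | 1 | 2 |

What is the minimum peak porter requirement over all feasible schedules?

5

Early-start (A@1, B@1, C@1, D@1, E@1) gives peak 12: s1:12  s2:5  s3:0  s4:0.
Shift B→2, D→2, E→3.
Schedule A@1, B@2, C@1, D@2, E@3: s1:4  s2:5  s3:5  s4:3 — peak 5.
Total porter-shifts = 17 over 4 shifts ⇒ peak ≥ ⌈17/4⌉ = 5, so 5 is optimal.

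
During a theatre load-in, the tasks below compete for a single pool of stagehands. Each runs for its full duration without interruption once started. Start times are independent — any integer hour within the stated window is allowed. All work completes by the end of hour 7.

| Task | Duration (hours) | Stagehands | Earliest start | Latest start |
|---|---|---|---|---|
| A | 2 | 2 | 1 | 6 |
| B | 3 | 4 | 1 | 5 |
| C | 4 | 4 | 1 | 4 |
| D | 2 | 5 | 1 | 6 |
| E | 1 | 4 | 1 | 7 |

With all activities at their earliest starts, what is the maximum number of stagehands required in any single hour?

19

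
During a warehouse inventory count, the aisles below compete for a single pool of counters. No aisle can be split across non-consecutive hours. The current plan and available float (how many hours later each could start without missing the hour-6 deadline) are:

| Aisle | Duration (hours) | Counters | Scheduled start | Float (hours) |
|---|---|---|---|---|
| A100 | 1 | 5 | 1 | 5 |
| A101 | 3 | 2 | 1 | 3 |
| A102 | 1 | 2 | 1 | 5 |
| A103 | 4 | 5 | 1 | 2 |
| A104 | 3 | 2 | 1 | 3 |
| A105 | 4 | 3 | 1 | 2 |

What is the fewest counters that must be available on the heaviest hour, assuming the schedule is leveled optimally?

10

Early-start (A100@1, A101@1, A102@1, A103@1, A104@1, A105@1) gives peak 19: h1:19  h2:12  h3:12  h4:8  h5:0  h6:0.
Shift A103→2, A104→4, A105→2.
Schedule A100@1, A101@1, A102@1, A103@2, A104@4, A105@2: h1:9  h2:10  h3:10  h4:10  h5:10  h6:2 — peak 10.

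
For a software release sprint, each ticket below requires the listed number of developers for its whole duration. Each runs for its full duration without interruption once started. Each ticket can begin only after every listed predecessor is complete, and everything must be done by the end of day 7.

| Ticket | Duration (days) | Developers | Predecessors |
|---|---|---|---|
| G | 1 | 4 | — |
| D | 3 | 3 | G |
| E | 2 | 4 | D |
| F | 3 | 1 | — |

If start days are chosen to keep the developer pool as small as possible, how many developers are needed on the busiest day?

4

Early-start (G@1, D@2, E@5, F@1) gives peak 5: d1:5  d2:4  d3:4  d4:3  d5:4  d6:4  d7:0.
Shift F→2.
Schedule G@1, D@2, E@5, F@2: d1:4  d2:4  d3:4  d4:4  d5:4  d6:4  d7:0 — peak 4.
Total developer-days = 24 over 7 days ⇒ peak ≥ ⌈24/7⌉ = 4, so 4 is optimal.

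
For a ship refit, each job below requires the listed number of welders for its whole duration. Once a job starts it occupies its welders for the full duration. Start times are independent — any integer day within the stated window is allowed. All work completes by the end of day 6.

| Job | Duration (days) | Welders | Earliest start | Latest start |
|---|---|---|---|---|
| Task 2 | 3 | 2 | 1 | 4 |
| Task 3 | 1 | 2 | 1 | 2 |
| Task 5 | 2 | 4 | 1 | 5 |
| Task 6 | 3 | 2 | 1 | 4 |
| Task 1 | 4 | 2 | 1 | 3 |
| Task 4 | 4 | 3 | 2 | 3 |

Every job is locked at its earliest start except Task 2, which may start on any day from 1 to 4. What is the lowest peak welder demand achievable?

11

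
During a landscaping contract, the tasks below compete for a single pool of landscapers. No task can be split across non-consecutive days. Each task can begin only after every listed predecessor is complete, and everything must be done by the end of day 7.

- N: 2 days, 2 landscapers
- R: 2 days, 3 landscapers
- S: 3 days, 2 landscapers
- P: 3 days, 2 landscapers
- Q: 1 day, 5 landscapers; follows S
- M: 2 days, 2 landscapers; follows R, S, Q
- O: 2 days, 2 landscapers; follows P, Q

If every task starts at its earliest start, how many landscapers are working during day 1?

9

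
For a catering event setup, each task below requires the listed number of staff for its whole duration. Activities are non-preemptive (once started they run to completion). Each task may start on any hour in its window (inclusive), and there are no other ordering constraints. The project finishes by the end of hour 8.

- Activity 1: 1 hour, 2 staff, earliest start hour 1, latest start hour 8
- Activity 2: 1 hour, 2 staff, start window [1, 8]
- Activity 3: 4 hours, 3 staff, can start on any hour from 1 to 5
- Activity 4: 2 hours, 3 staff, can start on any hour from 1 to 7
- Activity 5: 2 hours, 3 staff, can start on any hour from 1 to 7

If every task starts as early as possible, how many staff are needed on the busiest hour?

Early-start schedule: Activity 1@1, Activity 2@1, Activity 3@1, Activity 4@1, Activity 5@1.
Load per hour: hour 1: 13, hour 2: 9, hour 3: 3, hour 4: 3, hour 5: 0, hour 6: 0, hour 7: 0, hour 8: 0.
Peak is 13.

13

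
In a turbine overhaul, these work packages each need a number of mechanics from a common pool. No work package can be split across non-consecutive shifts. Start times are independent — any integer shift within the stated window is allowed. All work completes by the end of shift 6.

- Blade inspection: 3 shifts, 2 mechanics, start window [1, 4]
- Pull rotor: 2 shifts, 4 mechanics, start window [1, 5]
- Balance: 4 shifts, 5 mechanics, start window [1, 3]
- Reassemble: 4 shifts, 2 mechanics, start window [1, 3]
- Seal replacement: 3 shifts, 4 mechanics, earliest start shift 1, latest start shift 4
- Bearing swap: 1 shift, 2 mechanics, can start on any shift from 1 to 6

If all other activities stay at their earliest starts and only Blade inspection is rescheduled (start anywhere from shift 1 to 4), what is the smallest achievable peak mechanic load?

17

Blade inspection@1: s1:19  s2:17  s3:13  s4:7  s5:0  s6:0 → peak 19
Blade inspection@2: s1:17  s2:17  s3:13  s4:9  s5:0  s6:0 → peak 17
Blade inspection@3: s1:17  s2:15  s3:13  s4:9  s5:2  s6:0 → peak 17
Blade inspection@4: s1:17  s2:15  s3:11  s4:9  s5:2  s6:2 → peak 17
Best is Blade inspection@2, peak 17.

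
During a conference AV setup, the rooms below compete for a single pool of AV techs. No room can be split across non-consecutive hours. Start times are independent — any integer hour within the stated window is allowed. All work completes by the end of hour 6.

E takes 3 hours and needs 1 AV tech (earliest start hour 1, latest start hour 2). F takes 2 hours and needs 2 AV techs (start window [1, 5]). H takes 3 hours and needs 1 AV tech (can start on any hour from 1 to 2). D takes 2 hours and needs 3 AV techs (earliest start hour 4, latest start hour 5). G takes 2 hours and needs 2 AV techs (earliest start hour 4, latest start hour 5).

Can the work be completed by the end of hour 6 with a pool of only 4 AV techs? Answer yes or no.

The minimum achievable peak is 5; 4 < 5, so no feasible schedule stays within the cap.

no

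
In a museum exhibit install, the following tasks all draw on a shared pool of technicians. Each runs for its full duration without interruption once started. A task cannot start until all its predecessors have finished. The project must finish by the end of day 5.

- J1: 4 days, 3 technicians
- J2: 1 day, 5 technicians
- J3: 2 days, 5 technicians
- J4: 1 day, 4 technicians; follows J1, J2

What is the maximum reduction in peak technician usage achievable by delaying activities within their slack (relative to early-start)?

Early-start peak: d1:13  d2:8  d3:3  d4:3  d5:4 ⇒ 13.
Leveled (J1@1, J2@1, J3@2, J4@5): d1:8  d2:8  d3:8  d4:3  d5:4 ⇒ 8.
Reduction 13 − 8 = 5.

5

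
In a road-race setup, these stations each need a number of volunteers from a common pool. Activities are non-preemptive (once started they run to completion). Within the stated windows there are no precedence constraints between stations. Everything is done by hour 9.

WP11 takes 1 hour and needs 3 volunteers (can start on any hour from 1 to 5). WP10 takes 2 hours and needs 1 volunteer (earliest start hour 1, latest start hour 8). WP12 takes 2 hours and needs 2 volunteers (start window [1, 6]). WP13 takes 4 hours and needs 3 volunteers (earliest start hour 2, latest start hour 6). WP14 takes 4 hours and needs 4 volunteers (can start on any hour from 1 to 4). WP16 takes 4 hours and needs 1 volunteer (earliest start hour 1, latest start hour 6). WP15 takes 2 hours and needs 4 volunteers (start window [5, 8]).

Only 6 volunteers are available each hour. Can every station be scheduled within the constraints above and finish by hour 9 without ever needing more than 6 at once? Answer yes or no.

no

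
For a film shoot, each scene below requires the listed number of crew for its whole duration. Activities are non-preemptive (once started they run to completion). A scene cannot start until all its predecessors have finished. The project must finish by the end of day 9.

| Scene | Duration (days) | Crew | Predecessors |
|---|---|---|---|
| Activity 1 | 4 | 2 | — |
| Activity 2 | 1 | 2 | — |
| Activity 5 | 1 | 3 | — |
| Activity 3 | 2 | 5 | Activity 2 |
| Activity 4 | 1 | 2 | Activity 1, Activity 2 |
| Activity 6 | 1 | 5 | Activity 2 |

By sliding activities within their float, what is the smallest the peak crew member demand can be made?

5

Early-start (Activity 1@1, Activity 2@1, Activity 5@1, Activity 3@2, Activity 4@5, Activity 6@2) gives peak 12: d1:7  d2:12  d3:7  d4:2  d5:2  d6:0  d7:0  d8:0  d9:0.
Shift Activity 5→2, Activity 3→5, Activity 4→7, Activity 6→8.
Schedule Activity 1@1, Activity 2@1, Activity 5@2, Activity 3@5, Activity 4@7, Activity 6@8: d1:4  d2:5  d3:2  d4:2  d5:5  d6:5  d7:2  d8:5  d9:0 — peak 5.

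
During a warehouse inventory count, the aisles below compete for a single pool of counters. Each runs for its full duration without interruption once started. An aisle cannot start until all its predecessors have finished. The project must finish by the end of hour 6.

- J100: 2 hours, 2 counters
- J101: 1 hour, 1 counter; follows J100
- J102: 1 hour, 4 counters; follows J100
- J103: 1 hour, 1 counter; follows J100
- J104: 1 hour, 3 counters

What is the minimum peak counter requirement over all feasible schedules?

Early-start (J100@1, J101@3, J102@3, J103@3, J104@1) gives peak 6: h1:5  h2:2  h3:6  h4:0  h5:0  h6:0.
Shift J102→4, J104→5.
Schedule J100@1, J101@3, J102@4, J103@3, J104@5: h1:2  h2:2  h3:2  h4:4  h5:3  h6:0 — peak 4.

4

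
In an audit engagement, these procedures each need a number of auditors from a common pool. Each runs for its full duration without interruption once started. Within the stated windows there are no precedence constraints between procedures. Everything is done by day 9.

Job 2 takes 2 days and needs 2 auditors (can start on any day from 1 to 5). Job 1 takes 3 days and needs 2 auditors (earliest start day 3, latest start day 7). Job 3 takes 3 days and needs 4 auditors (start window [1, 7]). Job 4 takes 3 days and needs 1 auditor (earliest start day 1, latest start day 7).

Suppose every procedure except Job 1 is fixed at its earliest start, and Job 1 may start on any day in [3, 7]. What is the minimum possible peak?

7

Job 1@3: d1:7  d2:7  d3:7  d4:2  d5:2  d6:0  d7:0  d8:0  d9:0 → peak 7
Job 1@4: d1:7  d2:7  d3:5  d4:2  d5:2  d6:2  d7:0  d8:0  d9:0 → peak 7
Job 1@5: d1:7  d2:7  d3:5  d4:0  d5:2  d6:2  d7:2  d8:0  d9:0 → peak 7
Job 1@6: d1:7  d2:7  d3:5  d4:0  d5:0  d6:2  d7:2  d8:2  d9:0 → peak 7
Job 1@7: d1:7  d2:7  d3:5  d4:0  d5:0  d6:0  d7:2  d8:2  d9:2 → peak 7
Best is Job 1@3, peak 7.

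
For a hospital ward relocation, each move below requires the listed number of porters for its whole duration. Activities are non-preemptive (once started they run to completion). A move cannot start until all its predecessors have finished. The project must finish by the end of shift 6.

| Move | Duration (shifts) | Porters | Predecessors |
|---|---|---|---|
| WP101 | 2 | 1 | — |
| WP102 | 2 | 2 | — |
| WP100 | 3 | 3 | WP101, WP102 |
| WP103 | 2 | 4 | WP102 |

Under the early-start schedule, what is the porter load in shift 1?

3

At early start, shift 1 has: WP101, WP102.
Demand: 1 + 2 = 3.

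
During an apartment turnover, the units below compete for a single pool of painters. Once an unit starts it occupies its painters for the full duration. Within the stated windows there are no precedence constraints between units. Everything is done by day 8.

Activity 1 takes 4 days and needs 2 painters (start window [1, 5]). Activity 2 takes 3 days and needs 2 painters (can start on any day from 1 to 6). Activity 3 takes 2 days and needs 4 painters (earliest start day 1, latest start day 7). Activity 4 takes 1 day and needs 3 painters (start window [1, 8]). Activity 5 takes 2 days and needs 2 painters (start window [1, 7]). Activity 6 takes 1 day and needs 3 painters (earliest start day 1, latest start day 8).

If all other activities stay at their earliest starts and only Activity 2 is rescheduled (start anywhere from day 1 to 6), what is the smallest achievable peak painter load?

14

Activity 2@1: d1:16  d2:10  d3:4  d4:2  d5:0  d6:0  d7:0  d8:0 → peak 16
Activity 2@2: d1:14  d2:10  d3:4  d4:4  d5:0  d6:0  d7:0  d8:0 → peak 14
Activity 2@3: d1:14  d2:8  d3:4  d4:4  d5:2  d6:0  d7:0  d8:0 → peak 14
Activity 2@4: d1:14  d2:8  d3:2  d4:4  d5:2  d6:2  d7:0  d8:0 → peak 14
Activity 2@5: d1:14  d2:8  d3:2  d4:2  d5:2  d6:2  d7:2  d8:0 → peak 14
Activity 2@6: d1:14  d2:8  d3:2  d4:2  d5:0  d6:2  d7:2  d8:2 → peak 14
Best is Activity 2@2, peak 14.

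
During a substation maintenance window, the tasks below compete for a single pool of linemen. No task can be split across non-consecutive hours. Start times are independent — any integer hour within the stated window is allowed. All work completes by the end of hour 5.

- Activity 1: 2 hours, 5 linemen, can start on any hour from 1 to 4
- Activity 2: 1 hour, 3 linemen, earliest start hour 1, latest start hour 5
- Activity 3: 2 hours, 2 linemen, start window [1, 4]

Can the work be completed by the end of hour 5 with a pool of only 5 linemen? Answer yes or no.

yes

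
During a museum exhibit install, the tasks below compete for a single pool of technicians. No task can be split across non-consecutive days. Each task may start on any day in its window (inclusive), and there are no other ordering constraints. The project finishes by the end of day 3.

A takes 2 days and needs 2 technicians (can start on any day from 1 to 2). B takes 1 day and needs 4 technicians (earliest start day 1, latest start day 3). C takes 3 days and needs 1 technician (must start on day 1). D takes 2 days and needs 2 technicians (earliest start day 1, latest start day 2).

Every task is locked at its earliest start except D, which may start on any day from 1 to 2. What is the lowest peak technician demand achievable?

7

D@1: d1:9  d2:5  d3:1 → peak 9
D@2: d1:7  d2:5  d3:3 → peak 7
Best is D@2, peak 7.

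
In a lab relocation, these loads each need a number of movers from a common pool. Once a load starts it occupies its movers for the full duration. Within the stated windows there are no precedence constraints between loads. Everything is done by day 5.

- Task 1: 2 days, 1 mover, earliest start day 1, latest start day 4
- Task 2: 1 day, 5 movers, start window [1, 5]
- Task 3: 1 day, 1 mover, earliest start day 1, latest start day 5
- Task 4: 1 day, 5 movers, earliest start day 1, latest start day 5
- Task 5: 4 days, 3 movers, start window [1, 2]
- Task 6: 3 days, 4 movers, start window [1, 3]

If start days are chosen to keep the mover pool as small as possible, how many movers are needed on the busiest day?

8

Early-start (Task 1@1, Task 2@1, Task 3@1, Task 4@1, Task 5@1, Task 6@1) gives peak 19: d1:19  d2:8  d3:7  d4:3  d5:0.
Shift Task 4→5, Task 5→2, Task 6→2.
Schedule Task 1@1, Task 2@1, Task 3@1, Task 4@5, Task 5@2, Task 6@2: d1:7  d2:8  d3:7  d4:7  d5:8 — peak 8.
Total mover-days = 37 over 5 days ⇒ peak ≥ ⌈37/5⌉ = 8, so 8 is optimal.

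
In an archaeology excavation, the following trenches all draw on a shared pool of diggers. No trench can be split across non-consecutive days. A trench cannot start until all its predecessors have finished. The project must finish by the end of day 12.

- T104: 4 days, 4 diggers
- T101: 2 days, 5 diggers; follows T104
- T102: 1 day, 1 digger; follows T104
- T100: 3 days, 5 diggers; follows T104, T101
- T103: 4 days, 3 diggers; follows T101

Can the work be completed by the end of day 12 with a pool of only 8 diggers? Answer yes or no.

Schedule T104@1, T101@5, T102@5, T100@7, T103@7: d1:4  d2:4  d3:4  d4:4  d5:6  d6:5  d7:8  d8:8  d9:8  d10:3  d11:0  d12:0 — peak 8 ≤ 8.

yes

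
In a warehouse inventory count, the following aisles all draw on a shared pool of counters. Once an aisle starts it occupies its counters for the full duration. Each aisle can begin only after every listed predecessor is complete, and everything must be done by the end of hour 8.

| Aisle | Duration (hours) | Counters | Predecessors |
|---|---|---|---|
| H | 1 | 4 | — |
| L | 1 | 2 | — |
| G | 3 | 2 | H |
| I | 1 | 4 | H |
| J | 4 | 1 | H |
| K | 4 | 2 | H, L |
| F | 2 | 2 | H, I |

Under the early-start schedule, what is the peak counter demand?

9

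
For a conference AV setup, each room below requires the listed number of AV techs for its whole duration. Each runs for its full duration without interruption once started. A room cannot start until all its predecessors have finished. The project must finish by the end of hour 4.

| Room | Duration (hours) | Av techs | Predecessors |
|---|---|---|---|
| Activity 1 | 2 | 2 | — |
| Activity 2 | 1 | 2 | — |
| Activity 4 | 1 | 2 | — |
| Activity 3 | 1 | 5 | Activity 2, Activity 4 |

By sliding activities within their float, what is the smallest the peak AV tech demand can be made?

Early-start (Activity 1@1, Activity 2@1, Activity 4@1, Activity 3@2) gives peak 7: h1:6  h2:7  h3:0  h4:0.
Shift Activity 4→2, Activity 3→3.
Schedule Activity 1@1, Activity 2@1, Activity 4@2, Activity 3@3: h1:4  h2:4  h3:5  h4:0 — peak 5.

5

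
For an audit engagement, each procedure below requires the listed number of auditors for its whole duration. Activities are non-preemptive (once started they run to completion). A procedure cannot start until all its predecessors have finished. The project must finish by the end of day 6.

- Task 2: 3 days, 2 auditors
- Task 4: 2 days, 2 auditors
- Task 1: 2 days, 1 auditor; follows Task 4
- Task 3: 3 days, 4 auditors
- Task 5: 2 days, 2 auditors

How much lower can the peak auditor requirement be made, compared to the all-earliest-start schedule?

Early-start peak: d1:10  d2:10  d3:7  d4:1  d5:0  d6:0 ⇒ 10.
Leveled (Task 2@1, Task 4@1, Task 1@3, Task 3@4, Task 5@1): d1:6  d2:6  d3:3  d4:5  d5:4  d6:4 ⇒ 6.
Reduction 10 − 6 = 4.

4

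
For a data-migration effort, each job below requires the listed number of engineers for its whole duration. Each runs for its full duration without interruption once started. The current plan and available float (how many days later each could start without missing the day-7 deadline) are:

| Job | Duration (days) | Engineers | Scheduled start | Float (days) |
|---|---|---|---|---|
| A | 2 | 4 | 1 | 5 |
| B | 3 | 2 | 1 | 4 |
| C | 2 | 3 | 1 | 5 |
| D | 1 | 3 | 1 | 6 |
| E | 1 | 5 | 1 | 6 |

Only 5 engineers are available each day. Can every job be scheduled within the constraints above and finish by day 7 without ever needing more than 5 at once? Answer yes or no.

Schedule A@1, B@3, C@3, D@5, E@6: d1:4  d2:4  d3:5  d4:5  d5:5  d6:5  d7:0 — peak 5 ≤ 5.

yes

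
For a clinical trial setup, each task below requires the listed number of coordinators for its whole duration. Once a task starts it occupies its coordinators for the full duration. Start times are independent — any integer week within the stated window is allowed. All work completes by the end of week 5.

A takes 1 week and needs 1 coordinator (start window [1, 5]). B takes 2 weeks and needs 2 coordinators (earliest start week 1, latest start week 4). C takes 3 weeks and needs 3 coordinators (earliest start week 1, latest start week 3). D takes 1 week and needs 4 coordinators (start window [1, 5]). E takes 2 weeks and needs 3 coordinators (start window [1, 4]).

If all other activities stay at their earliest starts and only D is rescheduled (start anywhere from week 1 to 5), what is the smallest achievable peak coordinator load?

9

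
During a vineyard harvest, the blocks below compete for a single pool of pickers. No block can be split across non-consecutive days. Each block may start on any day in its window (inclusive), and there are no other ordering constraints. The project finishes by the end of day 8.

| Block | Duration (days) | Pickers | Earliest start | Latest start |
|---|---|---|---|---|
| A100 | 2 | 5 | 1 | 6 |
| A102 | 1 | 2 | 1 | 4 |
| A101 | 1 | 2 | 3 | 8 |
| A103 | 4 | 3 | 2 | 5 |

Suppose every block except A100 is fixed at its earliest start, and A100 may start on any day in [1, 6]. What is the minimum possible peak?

5

A100@1: d1:7  d2:8  d3:5  d4:3  d5:3  d6:0  d7:0  d8:0 → peak 8
A100@2: d1:2  d2:8  d3:10  d4:3  d5:3  d6:0  d7:0  d8:0 → peak 10
A100@3: d1:2  d2:3  d3:10  d4:8  d5:3  d6:0  d7:0  d8:0 → peak 10
A100@4: d1:2  d2:3  d3:5  d4:8  d5:8  d6:0  d7:0  d8:0 → peak 8
A100@5: d1:2  d2:3  d3:5  d4:3  d5:8  d6:5  d7:0  d8:0 → peak 8
A100@6: d1:2  d2:3  d3:5  d4:3  d5:3  d6:5  d7:5  d8:0 → peak 5
Best is A100@6, peak 5.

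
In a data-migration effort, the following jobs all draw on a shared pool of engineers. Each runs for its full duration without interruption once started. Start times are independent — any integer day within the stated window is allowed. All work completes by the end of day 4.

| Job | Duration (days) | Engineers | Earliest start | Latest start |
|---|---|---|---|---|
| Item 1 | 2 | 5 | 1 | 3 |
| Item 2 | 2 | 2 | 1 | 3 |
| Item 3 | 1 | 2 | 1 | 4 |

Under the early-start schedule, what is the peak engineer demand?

Early-start schedule: Item 1@1, Item 2@1, Item 3@1.
Load per day: day 1: 9, day 2: 7, day 3: 0, day 4: 0.
Peak is 9.

9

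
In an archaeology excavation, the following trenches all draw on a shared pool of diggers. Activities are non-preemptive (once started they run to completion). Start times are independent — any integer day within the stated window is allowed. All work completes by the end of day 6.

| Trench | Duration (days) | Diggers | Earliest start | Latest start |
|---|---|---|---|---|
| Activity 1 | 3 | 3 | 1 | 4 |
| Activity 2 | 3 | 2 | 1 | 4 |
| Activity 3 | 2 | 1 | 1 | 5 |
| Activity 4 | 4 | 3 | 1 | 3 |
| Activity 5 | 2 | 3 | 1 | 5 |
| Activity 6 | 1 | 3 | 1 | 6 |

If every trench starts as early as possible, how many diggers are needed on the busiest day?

15

Early-start schedule: Activity 1@1, Activity 2@1, Activity 3@1, Activity 4@1, Activity 5@1, Activity 6@1.
Load per day: day 1: 15, day 2: 12, day 3: 8, day 4: 3, day 5: 0, day 6: 0.
Peak is 15.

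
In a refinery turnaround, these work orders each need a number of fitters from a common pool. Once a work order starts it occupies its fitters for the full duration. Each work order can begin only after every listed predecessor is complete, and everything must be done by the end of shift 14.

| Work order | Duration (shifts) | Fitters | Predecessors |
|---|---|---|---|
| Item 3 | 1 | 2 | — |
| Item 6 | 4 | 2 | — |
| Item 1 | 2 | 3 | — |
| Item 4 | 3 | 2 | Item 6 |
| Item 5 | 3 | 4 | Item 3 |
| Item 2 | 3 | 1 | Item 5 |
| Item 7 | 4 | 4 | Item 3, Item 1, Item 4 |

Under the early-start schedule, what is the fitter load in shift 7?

3

At early start, shift 7 has: Item 4, Item 2.
Demand: 2 + 1 = 3.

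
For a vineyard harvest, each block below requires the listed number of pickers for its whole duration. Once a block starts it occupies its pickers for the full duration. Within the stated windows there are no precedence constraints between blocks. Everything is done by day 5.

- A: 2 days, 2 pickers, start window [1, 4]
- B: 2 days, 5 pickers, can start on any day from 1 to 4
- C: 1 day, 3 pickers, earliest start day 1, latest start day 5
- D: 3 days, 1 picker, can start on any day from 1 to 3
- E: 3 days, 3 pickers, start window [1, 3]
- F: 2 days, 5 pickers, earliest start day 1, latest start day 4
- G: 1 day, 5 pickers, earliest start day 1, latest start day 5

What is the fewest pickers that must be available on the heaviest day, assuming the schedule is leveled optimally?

10

Early-start (A@1, B@1, C@1, D@1, E@1, F@1, G@1) gives peak 24: d1:24  d2:16  d3:4  d4:0  d5:0.
Shift D→2, E→3, F→3, G→5.
Schedule A@1, B@1, C@1, D@2, E@3, F@3, G@5: d1:10  d2:8  d3:9  d4:9  d5:8 — peak 10.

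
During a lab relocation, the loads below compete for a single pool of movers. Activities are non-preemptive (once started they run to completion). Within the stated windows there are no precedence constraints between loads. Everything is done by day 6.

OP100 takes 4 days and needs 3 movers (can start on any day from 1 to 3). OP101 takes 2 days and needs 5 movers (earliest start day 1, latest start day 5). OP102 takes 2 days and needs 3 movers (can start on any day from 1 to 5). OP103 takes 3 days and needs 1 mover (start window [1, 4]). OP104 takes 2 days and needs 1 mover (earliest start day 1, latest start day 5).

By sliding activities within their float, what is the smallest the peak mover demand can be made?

Early-start (OP100@1, OP101@1, OP102@1, OP103@1, OP104@1) gives peak 13: d1:13  d2:13  d3:4  d4:3  d5:0  d6:0.
Shift OP101→5, OP103→3, OP104→3.
Schedule OP100@1, OP101@5, OP102@1, OP103@3, OP104@3: d1:6  d2:6  d3:5  d4:5  d5:6  d6:5 — peak 6.
Total mover-days = 33 over 6 days ⇒ peak ≥ ⌈33/6⌉ = 6, so 6 is optimal.

6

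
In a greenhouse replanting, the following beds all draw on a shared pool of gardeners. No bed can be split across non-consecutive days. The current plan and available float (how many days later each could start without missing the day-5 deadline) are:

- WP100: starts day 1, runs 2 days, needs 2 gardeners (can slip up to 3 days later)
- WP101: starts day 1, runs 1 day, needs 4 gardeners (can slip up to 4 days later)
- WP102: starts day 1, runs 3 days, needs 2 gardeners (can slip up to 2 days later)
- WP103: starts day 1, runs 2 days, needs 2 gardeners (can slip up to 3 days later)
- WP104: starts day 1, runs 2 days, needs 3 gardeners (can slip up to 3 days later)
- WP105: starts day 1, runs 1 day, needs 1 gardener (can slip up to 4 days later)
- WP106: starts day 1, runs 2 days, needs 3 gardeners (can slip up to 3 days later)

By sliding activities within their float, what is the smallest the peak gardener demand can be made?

7

Early-start (WP100@1, WP101@1, WP102@1, WP103@1, WP104@1, WP105@1, WP106@1) gives peak 17: d1:17  d2:12  d3:2  d4:0  d5:0.
Shift WP102→2, WP103→3, WP104→2, WP106→4.
Schedule WP100@1, WP101@1, WP102@2, WP103@3, WP104@2, WP105@1, WP106@4: d1:7  d2:7  d3:7  d4:7  d5:3 — peak 7.
Total gardener-days = 31 over 5 days ⇒ peak ≥ ⌈31/5⌉ = 7, so 7 is optimal.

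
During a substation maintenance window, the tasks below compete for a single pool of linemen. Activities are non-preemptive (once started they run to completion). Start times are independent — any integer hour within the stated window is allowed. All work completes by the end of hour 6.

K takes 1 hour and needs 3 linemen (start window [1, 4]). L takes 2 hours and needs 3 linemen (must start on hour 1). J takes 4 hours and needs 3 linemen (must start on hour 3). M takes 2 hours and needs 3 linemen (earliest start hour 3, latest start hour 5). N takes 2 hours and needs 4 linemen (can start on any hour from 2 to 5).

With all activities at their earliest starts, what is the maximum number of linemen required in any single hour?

Early-start schedule: K@1, L@1, J@3, M@3, N@2.
Load per hour: hour 1: 6, hour 2: 7, hour 3: 10, hour 4: 6, hour 5: 3, hour 6: 3.
Peak is 10.

10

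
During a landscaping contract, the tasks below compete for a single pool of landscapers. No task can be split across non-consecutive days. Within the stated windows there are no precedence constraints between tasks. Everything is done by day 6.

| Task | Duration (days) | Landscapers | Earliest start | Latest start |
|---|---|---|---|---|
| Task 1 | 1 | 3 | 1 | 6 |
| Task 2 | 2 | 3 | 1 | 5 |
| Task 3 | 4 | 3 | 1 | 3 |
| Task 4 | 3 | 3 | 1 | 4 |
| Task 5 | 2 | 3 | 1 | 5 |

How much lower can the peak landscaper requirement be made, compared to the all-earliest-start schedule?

9

Early-start peak: d1:15  d2:12  d3:6  d4:3  d5:0  d6:0 ⇒ 15.
Leveled (Task 1@1, Task 2@1, Task 3@3, Task 4@2, Task 5@5): d1:6  d2:6  d3:6  d4:6  d5:6  d6:6 ⇒ 6.
Reduction 15 − 6 = 9.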